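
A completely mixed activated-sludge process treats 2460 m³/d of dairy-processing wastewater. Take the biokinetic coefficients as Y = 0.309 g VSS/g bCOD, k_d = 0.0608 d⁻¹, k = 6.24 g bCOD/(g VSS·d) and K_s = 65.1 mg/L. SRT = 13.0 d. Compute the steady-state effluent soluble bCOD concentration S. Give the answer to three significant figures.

From the Monod/SRT balance for a CMAS, S = K_s·(1+k_d θ_c)/[θ_c·(Y k − k_d) − 1] = 65.1 × (1 + 0.0608 × 13.0) / [13.0 × (0.309 × 6.24 − 0.0608) − 1] = 116.6 / 23.28 = 5.008 mg/L.

S ≈ 5.01 mg/L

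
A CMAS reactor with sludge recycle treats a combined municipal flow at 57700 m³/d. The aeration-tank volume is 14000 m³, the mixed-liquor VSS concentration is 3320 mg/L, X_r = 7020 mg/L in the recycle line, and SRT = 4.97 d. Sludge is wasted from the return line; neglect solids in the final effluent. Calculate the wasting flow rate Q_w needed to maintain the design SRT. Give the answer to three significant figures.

Q_w = (V·X)/(θ_c X_r) = 14000 × 3320 / (4.97 × 7020) = 1332 m³/d.

Q_w ≈ 1330 m³/d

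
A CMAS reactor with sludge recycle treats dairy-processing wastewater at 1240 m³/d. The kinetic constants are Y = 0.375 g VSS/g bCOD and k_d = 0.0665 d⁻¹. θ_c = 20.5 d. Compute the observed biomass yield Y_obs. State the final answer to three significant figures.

Y_obs ≈ 0.159 g VSS/g bCOD

The observed yield is Y_obs = Y/(1 + k_d·θ_c) = 0.375 / (1 + 0.0665 × 20.5) = 0.375 / 2.363 = 0.1587 g VSS per g bCOD removed.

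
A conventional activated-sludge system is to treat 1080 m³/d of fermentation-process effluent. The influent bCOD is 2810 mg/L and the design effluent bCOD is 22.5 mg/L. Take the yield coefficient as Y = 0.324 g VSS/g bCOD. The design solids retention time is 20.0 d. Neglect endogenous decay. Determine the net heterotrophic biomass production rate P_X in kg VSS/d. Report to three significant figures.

P_X ≈ 975 kg VSS/d

Since k_d ≈ 0, Y_obs = Y = 0.324 g VSS/g bCOD.
ΔS = 2810 − 22.5 = 2788 mg/L, so the substrate removal rate is 1080 × 2788/1000 = 3010 kg bCOD/d.
Biomass produced: P_X = Y_obs·Q·ΔS = 0.3240 × 3010 ≈ 975.4 kg VSS/d.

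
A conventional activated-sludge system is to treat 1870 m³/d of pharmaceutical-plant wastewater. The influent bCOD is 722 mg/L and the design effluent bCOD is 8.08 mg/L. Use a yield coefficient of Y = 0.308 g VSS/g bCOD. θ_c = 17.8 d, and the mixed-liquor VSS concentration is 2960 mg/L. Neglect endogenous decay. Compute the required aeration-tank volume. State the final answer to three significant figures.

V ≈ 2470 m³

With k_d = 0 the design equation reduces to V = Y Q (S₀−S) θ_c / X = 0.308 × 1870 × (722 − 8.08) × 17.8 / 2960 = 2473 m³.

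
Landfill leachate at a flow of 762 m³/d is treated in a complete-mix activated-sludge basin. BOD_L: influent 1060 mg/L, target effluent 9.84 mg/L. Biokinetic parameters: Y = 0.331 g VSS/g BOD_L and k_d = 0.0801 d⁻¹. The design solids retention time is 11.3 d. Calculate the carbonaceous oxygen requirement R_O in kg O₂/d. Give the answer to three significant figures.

R_O ≈ 603 kg O₂/d

The observed yield is Y_obs = Y/(1 + k_d·θ_c) = 0.331 / (1 + 0.0801 × 11.3) = 0.331 / 1.905 = 0.1737 g VSS per g BOD_L removed.
Q·(S₀ − S) = 762 × (1060 − 9.84) × 10⁻³ = 800.2 kg/d removed.
P_X = Y_obs·Q·(S₀ − S) = 0.1737 × 800.2 = 139.0 kg VSS/d.
R_O = Q·(S₀ − S) − 1.42·P_X = 800.2 − 1.42 × 139.0 = 602.8 kg O₂/d.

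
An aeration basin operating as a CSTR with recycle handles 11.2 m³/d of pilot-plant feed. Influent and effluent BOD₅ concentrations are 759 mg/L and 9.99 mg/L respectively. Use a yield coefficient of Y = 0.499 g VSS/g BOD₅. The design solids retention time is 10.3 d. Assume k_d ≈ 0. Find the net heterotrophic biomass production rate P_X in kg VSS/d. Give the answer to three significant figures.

With endogenous decay neglected, the observed yield equals the true yield: Y_obs = Y = 0.499 g VSS/g BOD₅.
Substrate removed = Q·(S₀ − S) = 11.2 m³/d × (759 − 9.99) g/m³ = 8.39×10^3 g/d = 8.389 kg/d.
So the net sludge growth is P_X = 0.4990 × 8.389 = 4.186 kg VSS/d.

P_X ≈ 4.19 kg VSS/d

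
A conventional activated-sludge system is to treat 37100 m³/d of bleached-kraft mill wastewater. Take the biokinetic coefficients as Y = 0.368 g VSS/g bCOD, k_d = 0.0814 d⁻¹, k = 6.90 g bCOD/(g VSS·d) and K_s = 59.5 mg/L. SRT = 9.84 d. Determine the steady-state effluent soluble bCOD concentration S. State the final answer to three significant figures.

From the Monod/SRT balance for a CMAS, S = K_s·(1+k_d θ_c)/[θ_c·(Y k − k_d) − 1] = 59.5 × (1 + 0.0814 × 9.84) / [9.84 × (0.368 × 6.90 − 0.0814) − 1] = 107.2 / 23.18 = 4.622 mg/L.

S ≈ 4.62 mg/L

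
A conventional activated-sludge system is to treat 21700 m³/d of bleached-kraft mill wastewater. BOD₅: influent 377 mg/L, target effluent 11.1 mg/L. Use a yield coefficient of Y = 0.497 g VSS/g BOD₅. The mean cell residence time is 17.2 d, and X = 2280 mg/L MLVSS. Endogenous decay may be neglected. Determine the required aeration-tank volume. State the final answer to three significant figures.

Biomass mass balance (decay neglected): V·X = Y·Q·(S₀ − S)·θ_c, so V = 0.497 × 21700 × (377 − 11.1) × 17.2 / 2280 = 29770 m³.

V ≈ 29800 m³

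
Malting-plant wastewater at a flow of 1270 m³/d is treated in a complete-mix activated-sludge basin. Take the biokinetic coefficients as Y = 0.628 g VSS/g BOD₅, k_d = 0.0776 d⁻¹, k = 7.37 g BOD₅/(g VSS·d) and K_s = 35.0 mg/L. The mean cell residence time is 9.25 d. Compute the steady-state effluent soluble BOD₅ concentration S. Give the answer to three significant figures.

From the Monod/SRT balance for a CMAS, S = K_s·(1+k_d θ_c)/[θ_c·(Y k − k_d) − 1] = 35.0 × (1 + 0.0776 × 9.25) / [9.25 × (0.628 × 7.37 − 0.0776) − 1] = 60.12 / 41.09 = 1.463 mg/L.

S ≈ 1.46 mg/L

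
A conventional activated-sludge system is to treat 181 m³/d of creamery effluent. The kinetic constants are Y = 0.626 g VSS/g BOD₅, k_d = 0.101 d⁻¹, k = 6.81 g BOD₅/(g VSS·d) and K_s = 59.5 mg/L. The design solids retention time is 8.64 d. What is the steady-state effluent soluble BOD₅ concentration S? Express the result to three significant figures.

For a completely mixed reactor with recycle the Lawrence–McCarty relation gives S = K_s·(1 + k_d·θ_c) / [θ_c·(Y·k − k_d) − 1] = 59.5 × (1 + 0.101 × 8.64) / [8.64 × (0.626 × 6.81 − 0.101) − 1] = 111.4 / 34.96 = 3.187 mg/L.

S ≈ 3.19 mg/L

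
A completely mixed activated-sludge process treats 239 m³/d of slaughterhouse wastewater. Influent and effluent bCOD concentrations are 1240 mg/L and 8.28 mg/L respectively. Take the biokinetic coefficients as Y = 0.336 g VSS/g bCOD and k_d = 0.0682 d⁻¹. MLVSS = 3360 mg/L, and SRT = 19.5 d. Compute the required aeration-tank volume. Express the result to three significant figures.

Rearranging the biomass balance for a CMAS with decay, V = Y·Q·ΔS·θ_c / [X·(1+k_d θ_c)] = 0.336 × 239 × (1240 − 8.28) × 19.5 / [3360 × (1 + 0.0682 × 19.5)] = 1.93×10^6 / 7828 = 246.4 m³.

V ≈ 246 m³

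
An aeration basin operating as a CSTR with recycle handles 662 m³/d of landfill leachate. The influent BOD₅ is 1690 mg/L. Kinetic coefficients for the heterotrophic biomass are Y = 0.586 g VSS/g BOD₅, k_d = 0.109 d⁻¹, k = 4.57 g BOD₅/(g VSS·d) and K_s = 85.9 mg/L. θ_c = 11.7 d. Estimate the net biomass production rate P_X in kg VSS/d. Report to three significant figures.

From the Monod/SRT balance for a CMAS, S = K_s·(1+k_d θ_c)/[θ_c·(Y k − k_d) − 1] = 85.9 × (1 + 0.109 × 11.7) / [11.7 × (0.586 × 4.57 − 0.109) − 1] = 195.4 / 29.06 = 6.726 mg/L.
Observed yield with endogenous decay: Y_obs = Y / (1 + k_d·θ_c) = 0.586 / (1 + 0.109 × 11.7) = 0.586 / 2.275 = 0.2575 g VSS/g BOD₅.
Substrate removed = Q·(S₀ − S) = 662 m³/d × (1690 − 6.73) g/m³ = 1.11×10^6 g/d = 1114 kg/d.
Biomass produced: P_X = Y_obs·Q·ΔS = 0.2575 × 1114 ≈ 287.0 kg VSS/d.

P_X ≈ 287 kg VSS/d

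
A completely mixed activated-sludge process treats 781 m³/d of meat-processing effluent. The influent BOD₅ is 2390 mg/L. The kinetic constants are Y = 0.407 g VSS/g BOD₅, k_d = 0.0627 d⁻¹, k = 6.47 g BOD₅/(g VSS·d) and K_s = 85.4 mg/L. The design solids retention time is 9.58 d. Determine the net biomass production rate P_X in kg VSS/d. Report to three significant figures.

P_X ≈ 473 kg VSS/d

Effluent substrate depends only on kinetics and SRT: S = K_s(1 + k_d θ_c) / [θ_c(Yk − k_d) − 1] = 85.4 × (1 + 0.0627 × 9.58) / [9.58 × (0.407 × 6.47 − 0.0627) − 1] = 136.7 / 23.63 = 5.786 mg/L.
The observed yield is Y_obs = Y/(1 + k_d·θ_c) = 0.407 / (1 + 0.0627 × 9.58) = 0.407 / 1.601 = 0.2543 g VSS per g BOD₅ removed.
Mass of BOD₅ removed per day: Q(S₀ − S) = 781 × 2384 g/m³ = 1862 kg/d.
P_X = Y_obs · Q(S₀ − S) = 0.2543 × 1862 = 473.5 kg VSS/d.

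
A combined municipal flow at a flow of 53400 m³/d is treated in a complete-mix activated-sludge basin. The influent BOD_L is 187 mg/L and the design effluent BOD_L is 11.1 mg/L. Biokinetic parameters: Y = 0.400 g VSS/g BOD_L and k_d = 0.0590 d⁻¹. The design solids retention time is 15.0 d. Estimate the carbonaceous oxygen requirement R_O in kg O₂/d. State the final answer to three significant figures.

Correct the yield for decay: Y_obs = Y/(1 + k_d θ_c) = 0.400 / (1 + 0.0590 × 15.0) = 0.400 / 1.885 = 0.2122.
Substrate removed = Q·(S₀ − S) = 53400 m³/d × (187 − 11.1) g/m³ = 9.39×10^6 g/d = 9393 kg/d.
Net sludge production P_X = 0.2122 × 9393 = 1993 kg VSS/d.
Carbonaceous O₂ demand = substrate oxidised − cell-mass equivalent = 9393 − 1.42 × 1993 = 6563 kg O₂/d.

R_O ≈ 6560 kg O₂/d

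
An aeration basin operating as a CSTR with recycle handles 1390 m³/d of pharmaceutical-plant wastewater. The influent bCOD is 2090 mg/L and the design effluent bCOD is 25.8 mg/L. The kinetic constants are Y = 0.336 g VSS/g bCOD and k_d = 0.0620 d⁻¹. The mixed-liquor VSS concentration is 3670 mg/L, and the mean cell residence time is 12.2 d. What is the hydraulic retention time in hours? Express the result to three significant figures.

From the SRT design equation V = Y Q (S₀−S) θ_c / [X (1 + k_d θ_c)] = 0.336 × 1390 × (2090 − 25.8) × 12.2 / [3670 × (1 + 0.0620 × 12.2)] = 1.18×10^7 / 6446 = 1825 m³.
Hydraulic retention time τ = V/Q = 1825 / 1390 = 1.313 d = 31.50 h.

τ ≈ 31.5 h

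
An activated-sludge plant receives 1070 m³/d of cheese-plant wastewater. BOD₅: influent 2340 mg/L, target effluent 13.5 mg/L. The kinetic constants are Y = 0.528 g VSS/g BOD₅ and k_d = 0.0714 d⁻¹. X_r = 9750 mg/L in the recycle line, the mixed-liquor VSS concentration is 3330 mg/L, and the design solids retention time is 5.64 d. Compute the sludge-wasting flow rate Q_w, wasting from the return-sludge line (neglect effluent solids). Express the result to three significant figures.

Q_w ≈ 96.1 m³/d

Steady-state biomass mass balance: V·X·(1 + k_d·θ_c) = Y·Q·(S₀ − S)·θ_c, so V = 0.528 × 1070 × (2340 − 13.5) × 5.64 / [3330 × (1 + 0.0714 × 5.64)] = 7.41×10^6 / 4671 = 1587 m³.
θ_c = V·X/(Q_w·X_r) when wasting from the recycle, so Q_w = V·X/(θ_c·X_r) = 1587 × 3330 / (5.64 × 9750) = 96.11 m³/d.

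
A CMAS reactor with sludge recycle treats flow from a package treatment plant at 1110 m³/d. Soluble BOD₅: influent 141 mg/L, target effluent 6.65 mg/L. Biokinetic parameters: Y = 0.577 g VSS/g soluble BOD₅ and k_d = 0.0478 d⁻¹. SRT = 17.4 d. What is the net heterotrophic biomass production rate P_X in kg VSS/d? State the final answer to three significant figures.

The observed yield is Y_obs = Y/(1 + k_d·θ_c) = 0.577 / (1 + 0.0478 × 17.4) = 0.577 / 1.832 = 0.3150 g VSS per g soluble BOD₅ removed.
Substrate removed = Q·(S₀ − S) = 1110 m³/d × (141 − 6.65) g/m³ = 1.49×10^5 g/d = 149.1 kg/d.
Net biomass production P_X = Y_obs × Q·(S₀ − S) = 0.3150 × 149.1 = 46.98 kg VSS/d.

P_X ≈ 47.0 kg VSS/d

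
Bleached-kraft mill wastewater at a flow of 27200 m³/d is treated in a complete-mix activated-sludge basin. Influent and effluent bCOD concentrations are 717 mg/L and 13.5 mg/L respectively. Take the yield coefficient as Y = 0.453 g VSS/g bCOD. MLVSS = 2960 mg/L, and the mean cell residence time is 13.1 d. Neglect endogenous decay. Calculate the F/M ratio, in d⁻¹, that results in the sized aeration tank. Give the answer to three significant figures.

Biomass mass balance (decay neglected): V·X = Y·Q·(S₀ − S)·θ_c, so V = 0.453 × 27200 × (717 − 13.5) × 13.1 / 2960 = 38363 m³.
Food-to-microorganism ratio F/M = Q S₀ / (V X) = 27200 × 717 / (38363 × 2960) = 0.1717 d⁻¹.

F/M ≈ 0.172 d⁻¹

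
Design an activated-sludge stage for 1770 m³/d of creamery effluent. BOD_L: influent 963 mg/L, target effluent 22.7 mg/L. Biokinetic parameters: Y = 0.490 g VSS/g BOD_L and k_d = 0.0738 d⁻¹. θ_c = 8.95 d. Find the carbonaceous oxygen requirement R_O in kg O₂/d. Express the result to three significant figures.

The observed yield is Y_obs = Y/(1 + k_d·θ_c) = 0.490 / (1 + 0.0738 × 8.95) = 0.490 / 1.661 = 0.2951 g VSS per g BOD_L removed.
ΔS = 963 − 22.7 = 940.3 mg/L, so the substrate removal rate is 1770 × 940.3/1000 = 1664 kg BOD_L/d.
Biomass synthesised: P_X = Y_obs × 1664 = 491.1 kg VSS/d.
Carbonaceous O₂ demand = substrate oxidised − cell-mass equivalent = 1664 − 1.42 × 491.1 = 966.9 kg O₂/d.

R_O ≈ 967 kg O₂/d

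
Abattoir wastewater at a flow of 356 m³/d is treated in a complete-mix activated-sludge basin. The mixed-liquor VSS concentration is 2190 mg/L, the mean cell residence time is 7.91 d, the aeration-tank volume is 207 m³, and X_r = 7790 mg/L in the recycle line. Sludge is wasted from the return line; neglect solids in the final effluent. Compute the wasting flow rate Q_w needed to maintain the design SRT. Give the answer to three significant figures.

Q_w = (V·X)/(θ_c X_r) = 207.0 × 2190 / (7.91 × 7790) = 7.357 m³/d.

Q_w ≈ 7.36 m³/d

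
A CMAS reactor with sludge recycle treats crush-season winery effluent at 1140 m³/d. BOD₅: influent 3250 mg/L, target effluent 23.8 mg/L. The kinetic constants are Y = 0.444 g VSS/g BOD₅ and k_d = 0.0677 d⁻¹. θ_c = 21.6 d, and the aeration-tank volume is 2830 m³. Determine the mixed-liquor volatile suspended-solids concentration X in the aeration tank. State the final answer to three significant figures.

X ≈ 5060 mg/L

X = Y·Q·ΔS·θ_c / [V·(1 + k_d θ_c)] = 0.444 × 1140 × (3250 − 23.8) × 21.6 / [2830 × (1 + 0.0677 × 21.6)] = 5062 mg/L.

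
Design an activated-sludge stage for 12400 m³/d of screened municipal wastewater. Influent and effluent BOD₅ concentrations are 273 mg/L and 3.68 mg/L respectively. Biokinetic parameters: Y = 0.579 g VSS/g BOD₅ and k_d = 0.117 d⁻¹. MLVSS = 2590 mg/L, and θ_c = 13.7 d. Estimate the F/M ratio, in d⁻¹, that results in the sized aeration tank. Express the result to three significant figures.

F/M ≈ 0.333 d⁻¹

Steady-state biomass mass balance: V·X·(1 + k_d·θ_c) = Y·Q·(S₀ − S)·θ_c, so V = 0.579 × 12400 × (273 − 3.68) × 13.7 / [2590 × (1 + 0.117 × 13.7)] = 2.65×10^7 / 6742 = 3929 m³.
F/M = Q·S₀ / (V·X) = 12400 × 273 / (3929 × 2590) = 0.3326 g BOD₅·(g VSS·d)⁻¹.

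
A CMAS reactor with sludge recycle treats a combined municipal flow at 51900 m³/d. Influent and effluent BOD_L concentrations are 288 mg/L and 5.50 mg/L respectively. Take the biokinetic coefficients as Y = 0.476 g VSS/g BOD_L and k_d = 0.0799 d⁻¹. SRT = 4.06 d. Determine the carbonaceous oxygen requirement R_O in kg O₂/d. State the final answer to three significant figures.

R_O ≈ 7180 kg O₂/d

Y_obs = Y / (1 + k_d θ_c) = 0.476 / (1 + 0.0799 × 4.06) = 0.476 / 1.324 = 0.3594.
Q·(S₀ − S) = 51900 × (288 − 5.50) × 10⁻³ = 14662 kg/d removed.
Net sludge production P_X = 0.3594 × 14662 = 5270 kg VSS/d.
R_O = Q·ΔS − 1.42 P_X = 14662 − 7483 = 7179 kg O₂/d.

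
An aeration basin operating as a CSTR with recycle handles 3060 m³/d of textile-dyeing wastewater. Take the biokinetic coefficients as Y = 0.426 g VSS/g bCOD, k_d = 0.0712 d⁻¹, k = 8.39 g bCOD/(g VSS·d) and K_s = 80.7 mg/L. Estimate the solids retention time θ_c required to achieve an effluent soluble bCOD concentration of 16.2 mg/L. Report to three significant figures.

θ_c ≈ 1.90 d

Specific growth rate at S = 16.2 mg/L: μ = YkS/(K_s+S) = 0.426·8.39·16.2/(80.7+16.2) = 0.5975 d⁻¹.
1/θ_c = 0.5975 − 0.0712 = 0.5263 d⁻¹, so θ_c = 1.900 d.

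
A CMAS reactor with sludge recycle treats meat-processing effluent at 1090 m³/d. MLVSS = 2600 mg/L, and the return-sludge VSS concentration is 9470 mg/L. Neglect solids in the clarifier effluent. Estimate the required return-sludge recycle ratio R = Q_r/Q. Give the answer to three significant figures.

Mass balance around the secondary clarifier (neglecting effluent solids): R = X / (X_r − X) = 2600 / (9470 − 2600) = 0.3785.

R ≈ 0.378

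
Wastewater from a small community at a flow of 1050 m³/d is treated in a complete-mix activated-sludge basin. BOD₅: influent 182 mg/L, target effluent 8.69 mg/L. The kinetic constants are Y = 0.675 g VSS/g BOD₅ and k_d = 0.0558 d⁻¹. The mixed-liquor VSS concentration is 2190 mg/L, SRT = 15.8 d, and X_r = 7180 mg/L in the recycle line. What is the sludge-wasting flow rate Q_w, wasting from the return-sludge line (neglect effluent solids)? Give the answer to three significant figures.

Q_w ≈ 9.09 m³/d

From the SRT design equation V = Y Q (S₀−S) θ_c / [X (1 + k_d θ_c)] = 0.675 × 1050 × (182 − 8.69) × 15.8 / [2190 × (1 + 0.0558 × 15.8)] = 1.94×10^6 / 4121 = 471.0 m³.
θ_c = V·X/(Q_w·X_r) when wasting from the recycle, so Q_w = V·X/(θ_c·X_r) = 471.0 × 2190 / (15.8 × 7180) = 9.092 m³/d.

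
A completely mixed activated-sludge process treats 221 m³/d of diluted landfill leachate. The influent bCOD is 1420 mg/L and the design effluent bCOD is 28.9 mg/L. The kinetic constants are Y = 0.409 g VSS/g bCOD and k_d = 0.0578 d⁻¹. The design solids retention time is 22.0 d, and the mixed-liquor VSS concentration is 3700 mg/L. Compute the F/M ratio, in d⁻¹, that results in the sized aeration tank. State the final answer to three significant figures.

F/M ≈ 0.258 d⁻¹

Rearranging the biomass balance for a CMAS with decay, V = Y·Q·ΔS·θ_c / [X·(1+k_d θ_c)] = 0.409 × 221 × (1420 − 28.9) × 22.0 / [3700 × (1 + 0.0578 × 22.0)] = 2.77×10^6 / 8405 = 329.1 m³.
F/M = applied load / biomass = Q·S₀/(V·X) = 221 × 1420 / (329.1 × 3700) = 0.2577 d⁻¹.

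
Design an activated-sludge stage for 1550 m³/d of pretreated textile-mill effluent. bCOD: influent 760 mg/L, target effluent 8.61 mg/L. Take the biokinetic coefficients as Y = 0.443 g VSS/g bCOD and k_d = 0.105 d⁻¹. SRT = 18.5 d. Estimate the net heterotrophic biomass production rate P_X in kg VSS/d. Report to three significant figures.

P_X ≈ 175 kg VSS/d

Correct the yield for decay: Y_obs = Y/(1 + k_d θ_c) = 0.443 / (1 + 0.105 × 18.5) = 0.443 / 2.942 = 0.1506.
ΔS = 760 − 8.61 = 751.4 mg/L, so the substrate removal rate is 1550 × 751.4/1000 = 1165 kg bCOD/d.
So the net sludge growth is P_X = 0.1506 × 1165 = 175.3 kg VSS/d.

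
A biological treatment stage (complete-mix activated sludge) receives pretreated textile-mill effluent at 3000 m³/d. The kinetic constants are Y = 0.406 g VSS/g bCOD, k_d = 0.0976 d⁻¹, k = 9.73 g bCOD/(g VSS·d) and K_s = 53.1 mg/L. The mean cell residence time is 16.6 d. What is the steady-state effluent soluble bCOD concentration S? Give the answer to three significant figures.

From the Monod/SRT balance for a CMAS, S = K_s·(1+k_d θ_c)/[θ_c·(Y k − k_d) − 1] = 53.1 × (1 + 0.0976 × 16.6) / [16.6 × (0.406 × 9.73 − 0.0976) − 1] = 139.1 / 62.96 = 2.210 mg/L.

S ≈ 2.21 mg/L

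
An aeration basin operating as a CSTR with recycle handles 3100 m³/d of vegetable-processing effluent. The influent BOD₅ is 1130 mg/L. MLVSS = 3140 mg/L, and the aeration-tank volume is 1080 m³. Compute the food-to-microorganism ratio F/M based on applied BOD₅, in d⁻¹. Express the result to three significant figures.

F/M ≈ 1.03 d⁻¹

F/M = Q·S₀ / (V·X) = 3100 × 1130 / (1080 × 3140) = 1.033 g BOD₅·(g VSS·d)⁻¹.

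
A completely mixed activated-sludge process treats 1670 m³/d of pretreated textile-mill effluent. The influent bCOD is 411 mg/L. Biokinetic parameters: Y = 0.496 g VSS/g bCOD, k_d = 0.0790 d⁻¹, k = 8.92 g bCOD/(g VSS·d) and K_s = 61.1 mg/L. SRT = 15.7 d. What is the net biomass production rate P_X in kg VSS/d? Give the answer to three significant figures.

Effluent substrate depends only on kinetics and SRT: S = K_s(1 + k_d θ_c) / [θ_c(Yk − k_d) − 1] = 61.1 × (1 + 0.0790 × 15.7) / [15.7 × (0.496 × 8.92 − 0.0790) − 1] = 136.9 / 67.22 = 2.036 mg/L.
Correct the yield for decay: Y_obs = Y/(1 + k_d θ_c) = 0.496 / (1 + 0.0790 × 15.7) = 0.496 / 2.240 = 0.2214.
Mass of bCOD removed per day: Q(S₀ − S) = 1670 × 409.0 g/m³ = 683.0 kg/d.
Net biomass production P_X = Y_obs × Q·(S₀ − S) = 0.2214 × 683.0 = 151.2 kg VSS/d.

P_X ≈ 151 kg VSS/d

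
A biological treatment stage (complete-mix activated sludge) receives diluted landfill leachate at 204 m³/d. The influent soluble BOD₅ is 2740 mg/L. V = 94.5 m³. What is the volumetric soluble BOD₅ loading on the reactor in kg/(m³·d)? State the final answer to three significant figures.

L_v ≈ 5.91 kg soluble BOD₅/(m³·d)

Volumetric loading L_v = Q·S₀ / V = 204 × 2740 g/m³ / 94.50 m³ = 5915 g/(m³·d) = 5.915 kg soluble BOD₅/(m³·d).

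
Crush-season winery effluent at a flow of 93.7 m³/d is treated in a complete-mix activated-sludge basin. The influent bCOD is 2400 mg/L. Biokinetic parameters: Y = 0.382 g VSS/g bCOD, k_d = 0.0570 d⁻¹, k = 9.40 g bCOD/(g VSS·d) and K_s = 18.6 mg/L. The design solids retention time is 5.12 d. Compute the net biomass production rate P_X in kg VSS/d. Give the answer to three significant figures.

P_X ≈ 66.5 kg VSS/d

Effluent substrate depends only on kinetics and SRT: S = K_s(1 + k_d θ_c) / [θ_c(Yk − k_d) − 1] = 18.6 × (1 + 0.0570 × 5.12) / [5.12 × (0.382 × 9.40 − 0.0570) − 1] = 24.03 / 17.09 = 1.406 mg/L.
Observed yield with endogenous decay: Y_obs = Y / (1 + k_d·θ_c) = 0.382 / (1 + 0.0570 × 5.12) = 0.382 / 1.292 = 0.2957 g VSS/g bCOD.
ΔS = 2400 − 1.41 = 2399 mg/L, so the substrate removal rate is 93.7 × 2399/1000 = 224.7 kg bCOD/d.
So the net sludge growth is P_X = 0.2957 × 224.7 = 66.46 kg VSS/d.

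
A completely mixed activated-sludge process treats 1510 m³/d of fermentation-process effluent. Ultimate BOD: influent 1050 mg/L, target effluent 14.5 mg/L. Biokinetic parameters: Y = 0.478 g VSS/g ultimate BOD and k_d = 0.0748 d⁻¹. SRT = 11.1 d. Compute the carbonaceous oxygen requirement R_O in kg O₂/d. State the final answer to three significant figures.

Correct the yield for decay: Y_obs = Y/(1 + k_d θ_c) = 0.478 / (1 + 0.0748 × 11.1) = 0.478 / 1.830 = 0.2612.
Substrate removed = Q·(S₀ − S) = 1510 m³/d × (1050 − 14.5) g/m³ = 1.56×10^6 g/d = 1564 kg/d.
Biomass synthesised: P_X = Y_obs × 1564 = 408.4 kg VSS/d.
Carbonaceous O₂ demand = substrate oxidised − cell-mass equivalent = 1564 − 1.42 × 408.4 = 983.7 kg O₂/d.

R_O ≈ 984 kg O₂/d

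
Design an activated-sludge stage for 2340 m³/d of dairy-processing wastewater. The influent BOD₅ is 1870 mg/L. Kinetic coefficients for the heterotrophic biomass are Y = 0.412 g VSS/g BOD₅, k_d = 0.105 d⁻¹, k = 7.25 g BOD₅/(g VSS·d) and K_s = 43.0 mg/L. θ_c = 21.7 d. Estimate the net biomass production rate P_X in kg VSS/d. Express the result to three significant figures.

From the Monod/SRT balance for a CMAS, S = K_s·(1+k_d θ_c)/[θ_c·(Y k − k_d) − 1] = 43.0 × (1 + 0.105 × 21.7) / [21.7 × (0.412 × 7.25 − 0.105) − 1] = 141.0 / 61.54 = 2.291 mg/L.
Observed yield with endogenous decay: Y_obs = Y / (1 + k_d·θ_c) = 0.412 / (1 + 0.105 × 21.7) = 0.412 / 3.278 = 0.1257 g VSS/g BOD₅.
Substrate removed = Q·(S₀ − S) = 2340 m³/d × (1870 − 2.29) g/m³ = 4.37×10^6 g/d = 4370 kg/d.
P_X = Y_obs · Q(S₀ − S) = 0.1257 × 4370 = 549.2 kg VSS/d.

P_X ≈ 549 kg VSS/d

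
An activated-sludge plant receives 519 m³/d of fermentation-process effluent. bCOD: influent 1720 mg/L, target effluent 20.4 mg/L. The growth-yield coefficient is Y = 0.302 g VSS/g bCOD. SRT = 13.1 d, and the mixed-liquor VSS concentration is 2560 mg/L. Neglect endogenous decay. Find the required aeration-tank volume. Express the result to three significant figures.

With k_d = 0 the design equation reduces to V = Y Q (S₀−S) θ_c / X = 0.302 × 519 × (1720 − 20.4) × 13.1 / 2560 = 1363 m³.

V ≈ 1360 m³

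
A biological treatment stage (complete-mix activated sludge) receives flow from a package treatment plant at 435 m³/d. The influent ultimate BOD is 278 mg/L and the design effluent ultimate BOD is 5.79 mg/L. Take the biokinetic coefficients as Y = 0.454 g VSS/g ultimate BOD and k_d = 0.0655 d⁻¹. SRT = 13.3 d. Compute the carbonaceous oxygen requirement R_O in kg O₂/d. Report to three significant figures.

R_O ≈ 77.6 kg O₂/d

The observed yield is Y_obs = Y/(1 + k_d·θ_c) = 0.454 / (1 + 0.0655 × 13.3) = 0.454 / 1.871 = 0.2426 g VSS per g ultimate BOD removed.
Mass of ultimate BOD removed per day: Q(S₀ − S) = 435 × 272.2 g/m³ = 118.4 kg/d.
Net sludge production P_X = 0.2426 × 118.4 = 28.73 kg VSS/d.
Carbonaceous O₂ demand = substrate oxidised − cell-mass equivalent = 118.4 − 1.42 × 28.73 = 77.61 kg O₂/d.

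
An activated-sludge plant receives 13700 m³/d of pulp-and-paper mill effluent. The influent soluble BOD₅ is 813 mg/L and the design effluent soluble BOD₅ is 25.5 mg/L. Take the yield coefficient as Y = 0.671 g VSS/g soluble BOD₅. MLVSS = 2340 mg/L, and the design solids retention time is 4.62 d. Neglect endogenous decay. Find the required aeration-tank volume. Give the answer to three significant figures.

V ≈ 14300 m³

V·X = Y·Q·ΔS·θ_c gives V = 0.671 × 13700 × (813 − 25.5) × 4.62 / 2340 = 14293 m³.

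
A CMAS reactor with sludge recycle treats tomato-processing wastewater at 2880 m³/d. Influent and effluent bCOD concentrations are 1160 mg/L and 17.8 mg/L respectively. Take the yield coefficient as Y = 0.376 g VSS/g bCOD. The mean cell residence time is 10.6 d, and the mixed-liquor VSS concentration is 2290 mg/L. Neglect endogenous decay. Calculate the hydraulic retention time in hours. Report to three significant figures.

τ ≈ 47.7 h

V·X = Y·Q·ΔS·θ_c gives V = 0.376 × 2880 × (1160 − 17.8) × 10.6 / 2290 = 5725 m³.
τ = V/Q = 5725/2880 = 1.988 d, or 47.71 h.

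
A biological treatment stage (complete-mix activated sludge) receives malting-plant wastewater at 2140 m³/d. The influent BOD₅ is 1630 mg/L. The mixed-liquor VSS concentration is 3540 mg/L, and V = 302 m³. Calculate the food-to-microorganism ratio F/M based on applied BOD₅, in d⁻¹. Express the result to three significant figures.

F/M ≈ 3.26 d⁻¹

F/M = applied load / biomass = Q·S₀/(V·X) = 2140 × 1630 / (302.0 × 3540) = 3.263 d⁻¹.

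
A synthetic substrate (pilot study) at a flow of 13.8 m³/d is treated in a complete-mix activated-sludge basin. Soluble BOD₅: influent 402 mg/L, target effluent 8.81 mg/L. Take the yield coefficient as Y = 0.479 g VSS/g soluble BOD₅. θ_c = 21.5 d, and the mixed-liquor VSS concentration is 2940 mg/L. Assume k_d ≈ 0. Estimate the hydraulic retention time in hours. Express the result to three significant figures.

τ ≈ 33.1 h

V·X = Y·Q·ΔS·θ_c gives V = 0.479 × 13.8 × (402 − 8.81) × 21.5 / 2940 = 19.01 m³.
Hydraulic retention time τ = V/Q = 19.01 / 13.8 = 1.377 d = 33.06 h.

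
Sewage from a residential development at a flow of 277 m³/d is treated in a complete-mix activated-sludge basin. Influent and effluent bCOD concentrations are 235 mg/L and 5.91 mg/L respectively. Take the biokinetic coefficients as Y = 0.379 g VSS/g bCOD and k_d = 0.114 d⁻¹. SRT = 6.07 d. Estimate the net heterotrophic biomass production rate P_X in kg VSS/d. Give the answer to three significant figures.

P_X ≈ 14.2 kg VSS/d

Y_obs = Y / (1 + k_d θ_c) = 0.379 / (1 + 0.114 × 6.07) = 0.379 / 1.692 = 0.2240.
Q·(S₀ − S) = 277 × (235 − 5.91) × 10⁻³ = 63.46 kg/d removed.
P_X = Y_obs · Q(S₀ − S) = 0.2240 × 63.46 = 14.21 kg VSS/d.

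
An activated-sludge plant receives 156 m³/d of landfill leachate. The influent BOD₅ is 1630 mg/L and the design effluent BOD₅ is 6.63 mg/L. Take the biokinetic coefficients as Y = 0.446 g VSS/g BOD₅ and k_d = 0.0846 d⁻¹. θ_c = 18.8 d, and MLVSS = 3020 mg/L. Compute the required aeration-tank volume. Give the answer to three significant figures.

V ≈ 271 m³

Steady-state biomass mass balance: V·X·(1 + k_d·θ_c) = Y·Q·(S₀ − S)·θ_c, so V = 0.446 × 156 × (1630 − 6.63) × 18.8 / [3020 × (1 + 0.0846 × 18.8)] = 2.12×10^6 / 7823 = 271.4 m³.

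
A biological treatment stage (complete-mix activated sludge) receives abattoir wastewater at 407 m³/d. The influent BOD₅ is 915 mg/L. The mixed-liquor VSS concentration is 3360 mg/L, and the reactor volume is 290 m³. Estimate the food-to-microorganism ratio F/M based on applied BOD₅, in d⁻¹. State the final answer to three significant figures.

F/M ≈ 0.382 d⁻¹

Food-to-microorganism ratio F/M = Q S₀ / (V X) = 407 × 915 / (290.0 × 3360) = 0.3822 d⁻¹.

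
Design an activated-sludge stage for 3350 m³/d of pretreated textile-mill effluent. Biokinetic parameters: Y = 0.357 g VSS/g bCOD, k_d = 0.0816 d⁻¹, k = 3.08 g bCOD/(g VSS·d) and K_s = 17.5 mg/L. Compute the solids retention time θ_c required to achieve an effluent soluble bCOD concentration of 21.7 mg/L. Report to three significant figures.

θ_c ≈ 1.90 d

At the target effluent, Y k S/(K_s+S) = 0.357×3.08×21.7/39.20 = 0.6087 d⁻¹.
θ_c = 1/(μ − k_d) = 1/(0.6087 − 0.0816) = 1/0.5271 = 1.897 d.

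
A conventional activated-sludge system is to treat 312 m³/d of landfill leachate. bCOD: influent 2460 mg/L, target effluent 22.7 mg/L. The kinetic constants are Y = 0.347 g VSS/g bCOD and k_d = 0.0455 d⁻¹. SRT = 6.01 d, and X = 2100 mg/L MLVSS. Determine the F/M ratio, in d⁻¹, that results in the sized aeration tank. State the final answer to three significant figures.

F/M ≈ 0.616 d⁻¹

Steady-state biomass mass balance: V·X·(1 + k_d·θ_c) = Y·Q·(S₀ − S)·θ_c, so V = 0.347 × 312 × (2460 − 22.7) × 6.01 / [2100 × (1 + 0.0455 × 6.01)] = 1.59×10^6 / 2674 = 593.0 m³.
Food-to-microorganism ratio F/M = Q S₀ / (V X) = 312 × 2460 / (593.0 × 2100) = 0.6163 d⁻¹.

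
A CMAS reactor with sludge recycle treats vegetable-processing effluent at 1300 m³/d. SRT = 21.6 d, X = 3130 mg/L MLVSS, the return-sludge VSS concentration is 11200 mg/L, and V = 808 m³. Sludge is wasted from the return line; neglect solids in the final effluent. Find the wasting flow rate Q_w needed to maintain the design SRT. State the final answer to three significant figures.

Q_w ≈ 10.5 m³/d

Wasting from the return line (neglecting effluent solids): Q_w = V·X / (θ_c·X_r) = 808.0 × 3130 / (21.6 × 11200) = 10.45 m³/d.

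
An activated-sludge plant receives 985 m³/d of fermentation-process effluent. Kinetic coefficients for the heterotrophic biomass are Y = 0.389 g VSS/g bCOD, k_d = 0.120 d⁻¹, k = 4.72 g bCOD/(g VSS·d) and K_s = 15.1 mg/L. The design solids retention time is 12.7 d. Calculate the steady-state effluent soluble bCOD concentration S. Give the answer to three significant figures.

Effluent substrate depends only on kinetics and SRT: S = K_s(1 + k_d θ_c) / [θ_c(Yk − k_d) − 1] = 15.1 × (1 + 0.120 × 12.7) / [12.7 × (0.389 × 4.72 − 0.120) − 1] = 38.11 / 20.79 = 1.833 mg/L.

S ≈ 1.83 mg/L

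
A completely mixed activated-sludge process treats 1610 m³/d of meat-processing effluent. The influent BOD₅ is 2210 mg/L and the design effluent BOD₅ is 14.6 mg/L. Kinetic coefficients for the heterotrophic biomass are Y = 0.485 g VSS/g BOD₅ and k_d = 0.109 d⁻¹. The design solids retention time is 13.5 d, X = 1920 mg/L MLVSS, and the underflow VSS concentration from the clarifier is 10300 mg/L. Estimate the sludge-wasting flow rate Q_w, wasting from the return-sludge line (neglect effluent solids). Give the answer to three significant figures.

Q_w ≈ 67.3 m³/d

Rearranging the biomass balance for a CMAS with decay, V = Y·Q·ΔS·θ_c / [X·(1+k_d θ_c)] = 0.485 × 1610 × (2210 − 14.6) × 13.5 / [1920 × (1 + 0.109 × 13.5)] = 2.31×10^7 / 4745 = 4877 m³.
Q_w = (V·X)/(θ_c X_r) = 4877 × 1920 / (13.5 × 10300) = 67.34 m³/d.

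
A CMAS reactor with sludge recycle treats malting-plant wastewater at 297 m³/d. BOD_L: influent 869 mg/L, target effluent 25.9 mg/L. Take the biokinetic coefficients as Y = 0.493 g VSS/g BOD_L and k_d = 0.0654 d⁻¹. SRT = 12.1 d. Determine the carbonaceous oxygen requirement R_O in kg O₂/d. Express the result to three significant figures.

R_O ≈ 153 kg O₂/d

Y_obs = Y / (1 + k_d θ_c) = 0.493 / (1 + 0.0654 × 12.1) = 0.493 / 1.791 = 0.2752.
ΔS = 869 − 25.9 = 843.1 mg/L, so the substrate removal rate is 297 × 843.1/1000 = 250.4 kg BOD_L/d.
Net sludge production P_X = 0.2752 × 250.4 = 68.91 kg VSS/d.
R_O = Q·ΔS − 1.42 P_X = 250.4 − 97.86 = 152.5 kg O₂/d.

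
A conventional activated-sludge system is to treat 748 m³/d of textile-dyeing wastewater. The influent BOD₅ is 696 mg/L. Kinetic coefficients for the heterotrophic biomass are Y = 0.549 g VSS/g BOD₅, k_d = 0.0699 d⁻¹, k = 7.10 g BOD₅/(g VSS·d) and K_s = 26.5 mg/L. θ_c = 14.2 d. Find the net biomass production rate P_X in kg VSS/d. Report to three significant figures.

Effluent substrate depends only on kinetics and SRT: S = K_s(1 + k_d θ_c) / [θ_c(Yk − k_d) − 1] = 26.5 × (1 + 0.0699 × 14.2) / [14.2 × (0.549 × 7.10 − 0.0699) − 1] = 52.80 / 53.36 = 0.9896 mg/L.
Y_obs = Y / (1 + k_d θ_c) = 0.549 / (1 + 0.0699 × 14.2) = 0.549 / 1.993 = 0.2755.
Q·(S₀ − S) = 748 × (696 − 0.990) × 10⁻³ = 519.9 kg/d removed.
Biomass produced: P_X = Y_obs·Q·ΔS = 0.2755 × 519.9 ≈ 143.2 kg VSS/d.

P_X ≈ 143 kg VSS/d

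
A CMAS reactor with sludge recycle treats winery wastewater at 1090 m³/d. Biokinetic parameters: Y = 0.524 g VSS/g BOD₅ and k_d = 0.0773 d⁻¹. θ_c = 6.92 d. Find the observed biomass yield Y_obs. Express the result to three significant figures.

Y_obs ≈ 0.341 g VSS/g BOD₅

Observed yield with endogenous decay: Y_obs = Y / (1 + k_d·θ_c) = 0.524 / (1 + 0.0773 × 6.92) = 0.524 / 1.535 = 0.3414 g VSS/g BOD₅.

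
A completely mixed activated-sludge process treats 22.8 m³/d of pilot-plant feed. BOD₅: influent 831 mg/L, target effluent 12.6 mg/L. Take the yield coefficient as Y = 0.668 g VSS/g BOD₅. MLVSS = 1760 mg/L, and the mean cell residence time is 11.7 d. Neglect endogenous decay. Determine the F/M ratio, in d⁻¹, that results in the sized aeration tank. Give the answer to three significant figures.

F/M ≈ 0.130 d⁻¹

Biomass mass balance (decay neglected): V·X = Y·Q·(S₀ − S)·θ_c, so V = 0.668 × 22.8 × (831 − 12.6) × 11.7 / 1760 = 82.86 m³.
F/M = Q·S₀ / (V·X) = 22.8 × 831 / (82.86 × 1760) = 0.1299 g BOD₅·(g VSS·d)⁻¹.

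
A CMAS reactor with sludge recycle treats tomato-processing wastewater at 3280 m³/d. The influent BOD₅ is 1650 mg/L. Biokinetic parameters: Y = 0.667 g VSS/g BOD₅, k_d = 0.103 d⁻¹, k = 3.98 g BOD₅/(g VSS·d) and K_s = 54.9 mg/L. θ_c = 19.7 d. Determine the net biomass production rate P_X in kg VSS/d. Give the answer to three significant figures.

For a completely mixed reactor with recycle the Lawrence–McCarty relation gives S = K_s·(1 + k_d·θ_c) / [θ_c·(Y·k − k_d) − 1] = 54.9 × (1 + 0.103 × 19.7) / [19.7 × (0.667 × 3.98 − 0.103) − 1] = 166.3 / 49.27 = 3.375 mg/L.
Correct the yield for decay: Y_obs = Y/(1 + k_d θ_c) = 0.667 / (1 + 0.103 × 19.7) = 0.667 / 3.029 = 0.2202.
Mass of BOD₅ removed per day: Q(S₀ − S) = 3280 × 1647 g/m³ = 5401 kg/d.
Net biomass production P_X = Y_obs × Q·(S₀ − S) = 0.2202 × 5401 = 1189 kg VSS/d.

P_X ≈ 1190 kg VSS/d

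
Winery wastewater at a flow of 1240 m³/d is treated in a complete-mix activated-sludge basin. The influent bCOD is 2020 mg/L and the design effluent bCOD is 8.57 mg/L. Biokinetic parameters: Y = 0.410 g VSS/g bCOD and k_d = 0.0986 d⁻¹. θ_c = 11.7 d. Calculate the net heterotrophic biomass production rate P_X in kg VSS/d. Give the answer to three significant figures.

Observed yield with endogenous decay: Y_obs = Y / (1 + k_d·θ_c) = 0.410 / (1 + 0.0986 × 11.7) = 0.410 / 2.154 = 0.1904 g VSS/g bCOD.
ΔS = 2020 − 8.57 = 2011 mg/L, so the substrate removal rate is 1240 × 2011/1000 = 2494 kg bCOD/d.
Biomass produced: P_X = Y_obs·Q·ΔS = 0.1904 × 2494 ≈ 474.8 kg VSS/d.

P_X ≈ 475 kg VSS/d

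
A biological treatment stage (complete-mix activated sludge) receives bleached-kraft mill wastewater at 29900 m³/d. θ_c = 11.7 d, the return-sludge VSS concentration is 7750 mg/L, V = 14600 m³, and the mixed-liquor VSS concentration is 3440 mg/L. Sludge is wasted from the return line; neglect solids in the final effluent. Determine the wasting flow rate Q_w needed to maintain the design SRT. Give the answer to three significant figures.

Q_w ≈ 554 m³/d

θ_c = V·X/(Q_w·X_r) when wasting from the recycle, so Q_w = V·X/(θ_c·X_r) = 14600 × 3440 / (11.7 × 7750) = 553.9 m³/d.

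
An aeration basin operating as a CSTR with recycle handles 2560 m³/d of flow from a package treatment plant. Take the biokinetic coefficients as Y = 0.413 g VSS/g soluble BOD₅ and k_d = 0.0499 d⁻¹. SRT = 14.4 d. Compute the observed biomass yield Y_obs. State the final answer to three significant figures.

Correct the yield for decay: Y_obs = Y/(1 + k_d θ_c) = 0.413 / (1 + 0.0499 × 14.4) = 0.413 / 1.719 = 0.2403.

Y_obs ≈ 0.240 g VSS/g soluble BOD₅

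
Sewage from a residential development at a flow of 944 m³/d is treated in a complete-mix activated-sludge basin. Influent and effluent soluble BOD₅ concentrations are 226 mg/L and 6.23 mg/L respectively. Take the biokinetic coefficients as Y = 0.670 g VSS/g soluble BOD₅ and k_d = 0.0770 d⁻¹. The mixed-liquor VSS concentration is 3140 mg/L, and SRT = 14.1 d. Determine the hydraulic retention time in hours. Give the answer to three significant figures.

τ ≈ 7.61 h

Rearranging the biomass balance for a CMAS with decay, V = Y·Q·ΔS·θ_c / [X·(1+k_d θ_c)] = 0.670 × 944 × (226 − 6.23) × 14.1 / [3140 × (1 + 0.0770 × 14.1)] = 1.96×10^6 / 6549 = 299.3 m³.
HRT = V/Q = 299.3 m³ / 944 m³·d⁻¹ = 0.3170 d × 24 = 7.608 h.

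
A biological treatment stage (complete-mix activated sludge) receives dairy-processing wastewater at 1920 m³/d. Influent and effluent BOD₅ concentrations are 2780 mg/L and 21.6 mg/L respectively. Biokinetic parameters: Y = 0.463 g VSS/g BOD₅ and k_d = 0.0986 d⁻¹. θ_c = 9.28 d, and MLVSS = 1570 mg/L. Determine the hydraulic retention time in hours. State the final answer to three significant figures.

τ ≈ 94.6 h

From the SRT design equation V = Y Q (S₀−S) θ_c / [X (1 + k_d θ_c)] = 0.463 × 1920 × (2780 − 21.6) × 9.28 / [1570 × (1 + 0.0986 × 9.28)] = 2.28×10^7 / 3007 = 7569 m³.
τ = V/Q = 7569/1920 = 3.942 d, or 94.61 h.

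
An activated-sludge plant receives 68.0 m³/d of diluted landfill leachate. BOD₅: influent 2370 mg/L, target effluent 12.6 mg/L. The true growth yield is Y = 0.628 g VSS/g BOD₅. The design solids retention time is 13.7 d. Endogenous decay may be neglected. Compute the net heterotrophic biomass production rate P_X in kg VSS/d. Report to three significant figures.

P_X ≈ 101 kg VSS/d

With endogenous decay neglected, the observed yield equals the true yield: Y_obs = Y = 0.628 g VSS/g BOD₅.
Substrate removed = Q·(S₀ − S) = 68.0 m³/d × (2370 − 12.6) g/m³ = 1.6×10^5 g/d = 160.3 kg/d.
So the net sludge growth is P_X = 0.6280 × 160.3 = 100.7 kg VSS/d.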